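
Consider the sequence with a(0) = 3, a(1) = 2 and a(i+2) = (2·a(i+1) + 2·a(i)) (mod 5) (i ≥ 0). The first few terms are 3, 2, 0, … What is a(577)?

2

Computing terms: a(0) = 3, a(1) = 2, a(2) = 0, a(3) = 4, a(4) = 3, a(5) = 4, a(6) = 4, a(7) = 1, a(8) = 0, a(9) = 2, a(10) = 4, a(11) = 2, a(12) = 2, a(13) = 3, a(14) = 0, a(15) = 1, a(16) = 2, a(17) = 1, a(18) = 1, a(19) = 4, a(20) = 0, a(21) = 3, a(22) = 1, a(23) = 3, a(24) = 3, a(25) = 2.
The sequence repeats with period 24.
So a(577) = a(0 + ((577-0) mod 24)) = a(1) = 2.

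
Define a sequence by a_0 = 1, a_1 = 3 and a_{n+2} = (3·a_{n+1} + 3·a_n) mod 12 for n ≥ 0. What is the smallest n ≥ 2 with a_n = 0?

Computing terms: a_0 = 1,  a_1 = 3,  a_2 = 0,  a_3 = 9,  a_4 = 3,  a_5 = 0.
Since (a_4, a_5) = (a_1, a_2) = (3, 0) (two consecutive terms determine the rest), the sequence is eventually periodic: after a pre-period of length 1 it cycles with period 3.
The value 0 first appears (with n ≥ 2) at a_2.

2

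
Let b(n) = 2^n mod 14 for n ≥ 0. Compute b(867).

Listing terms: b(0) = 1; b(1) = 2; b(2) = 4; b(3) = 8; b(4) = 2.
Since b(4) = b(1) = 2, the sequence is eventually periodic: after a pre-period of length 1 it cycles with period 3.
For n ≥ 1, b(n) depends only on (n - 1) mod 3. (867 - 1) mod 3 = 2, so b(867) = b(3) = 8.

8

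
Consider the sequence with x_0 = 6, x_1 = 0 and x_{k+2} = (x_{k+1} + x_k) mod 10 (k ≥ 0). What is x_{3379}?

Listing terms: x_0 = 6,  x_1 = 0,  x_2 = 6,  x_3 = 6,  x_4 = 2,  x_5 = 8,  x_6 = 0,  x_7 = 8,  x_8 = 8,  x_9 = 6,  x_{10} = 4,  x_{11} = 0,  x_{12} = 4,  x_{13} = 4,  x_{14} = 8,  x_{15} = 2,  x_{16} = 0,  x_{17} = 2,  x_{18} = 2,  x_{19} = 4,  x_{20} = 6,  x_{21} = 0.
The sequence repeats with period 20.
So x_{3379} = x_{0 + ((3379-0) mod 20)} = x_{19} = 4.

4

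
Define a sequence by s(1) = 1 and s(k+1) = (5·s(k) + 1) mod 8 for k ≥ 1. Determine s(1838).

Computing terms: s(1) = 1, s(2) = 6, s(3) = 7, s(4) = 4, s(5) = 5, s(6) = 2, s(7) = 3, s(8) = 0, s(9) = 1.
Since s(9) = s(1) = 1, the sequence is periodic with period 8.
So s(1838) = s(1 + ((1838-1) mod 8)) = s(6) = 2.

2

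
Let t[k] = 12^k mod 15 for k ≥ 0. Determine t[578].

9

Computing terms: t[0] = 1, t[1] = 12, t[2] = 9, t[3] = 3, t[4] = 6, t[5] = 12.
Since t[5] = t[1] = 12, the sequence is eventually periodic: after a pre-period of length 1 it cycles with period 4.
For k ≥ 1, t[k] depends only on (k - 1) mod 4. (578 - 1) mod 4 = 1, so t[578] = t[2] = 9.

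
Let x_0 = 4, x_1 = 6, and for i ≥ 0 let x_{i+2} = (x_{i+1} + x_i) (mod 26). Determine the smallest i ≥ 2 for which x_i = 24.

Computing terms: x_0 = 4,  x_1 = 6,  x_2 = 10,  x_3 = 16,  x_4 = 0,  x_5 = 16,  x_6 = 16,  x_7 = 6,  x_8 = 22,  x_9 = 2,  x_{10} = 24,  x_{11} = 0,  x_{12} = 24,  x_{13} = 24,  x_{14} = 22,  x_{15} = 20,  x_{16} = 16,  x_{17} = 10,  x_{18} = 0,  x_{19} = 10,  x_{20} = 10,  x_{21} = 20,  x_{22} = 4,  x_{23} = 24,  x_{24} = 2,  x_{25} = 0,  x_{26} = 2,  x_{27} = 2,  x_{28} = 4,  x_{29} = 6.
The sequence repeats with period 28.
The value 24 first appears (with i ≥ 2) at x_{10}.

10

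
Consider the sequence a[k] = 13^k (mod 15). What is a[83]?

a[1] = 13, a[2] = 4, a[3] = 7, a[4] = 1, a[5] = 13.
The sequence repeats with period 4.
So a[83] = a[1 + ((83-1) mod 4)] = a[3] = 7.

7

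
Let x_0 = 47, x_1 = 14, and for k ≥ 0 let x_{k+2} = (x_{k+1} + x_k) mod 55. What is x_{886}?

x_0 = 47,  x_1 = 14,  x_2 = 6,  x_3 = 20,  x_4 = 26,  x_5 = 46,  x_6 = 17,  x_7 = 8,  x_8 = 25,  x_9 = 33,  x_{10} = 3,  x_{11} = 36,  x_{12} = 39,  x_{13} = 20,  x_{14} = 4,  x_{15} = 24,  x_{16} = 28,  x_{17} = 52,  x_{18} = 25,  x_{19} = 22,  x_{20} = 47,  x_{21} = 14.
Since (x_{20}, x_{21}) = (x_0, x_1) = (47, 14) (two consecutive terms determine the rest), the sequence is periodic with period 20.
So x_{886} = x_{0 + ((886-0) mod 20)} = x_6 = 17.

17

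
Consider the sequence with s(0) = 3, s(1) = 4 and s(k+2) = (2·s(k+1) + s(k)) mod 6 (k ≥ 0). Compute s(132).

3

s(0) = 3; s(1) = 4; s(2) = 5; s(3) = 2; s(4) = 3; s(5) = 2; s(6) = 1; s(7) = 4; s(8) = 3; s(9) = 4.
The sequence repeats with period 8.
So s(132) = s(0 + ((132-0) mod 8)) = s(4) = 3.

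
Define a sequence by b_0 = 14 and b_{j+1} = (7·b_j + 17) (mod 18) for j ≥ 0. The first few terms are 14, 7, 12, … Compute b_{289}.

Computing terms: b_0 = 14,  b_1 = 7,  b_2 = 12,  b_3 = 11,  b_4 = 4,  b_5 = 9,  b_6 = 8,  b_7 = 1,  b_8 = 6,  b_9 = 5,  b_{10} = 16,  b_{11} = 3,  b_{12} = 2,  b_{13} = 13,  b_{14} = 0,  b_{15} = 17,  b_{16} = 10,  b_{17} = 15,  b_{18} = 14.
The sequence repeats with period 18.
So b_{289} = b_{0 + ((289-0) mod 18)} = b_1 = 7.

7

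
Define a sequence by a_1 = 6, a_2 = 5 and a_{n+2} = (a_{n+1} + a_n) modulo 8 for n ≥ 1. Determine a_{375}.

Listing terms: a_1 = 6, a_2 = 5, a_3 = 3, a_4 = 0, a_5 = 3, a_6 = 3, a_7 = 6, a_8 = 1, a_9 = 7, a_{10} = 0, a_{11} = 7, a_{12} = 7, a_{13} = 6, a_{14} = 5.
Since (a_{13}, a_{14}) = (a_1, a_2) = (6, 5) (two consecutive terms determine the rest), the sequence is periodic with period 12.
So a_{375} = a_{1 + ((375-1) mod 12)} = a_3 = 3.

3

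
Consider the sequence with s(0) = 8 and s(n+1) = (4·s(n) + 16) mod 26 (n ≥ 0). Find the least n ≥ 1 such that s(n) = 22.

1

Computing terms: s(0) = 8,  s(1) = 22,  s(2) = 0,  s(3) = 16,  s(4) = 2,  s(5) = 24,  s(6) = 8.
Since s(6) = s(0) = 8, the sequence is periodic with period 6.
The value 22 first appears (with n ≥ 1) at s(1).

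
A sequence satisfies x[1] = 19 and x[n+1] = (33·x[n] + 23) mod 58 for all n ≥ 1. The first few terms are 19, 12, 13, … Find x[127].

19

We have x[1] = 19; x[2] = 12; x[3] = 13; x[4] = 46; x[5] = 33; x[6] = 10; x[7] = 5; x[8] = 14; x[9] = 21; x[10] = 20; x[11] = 45; x[12] = 0; x[13] = 23; x[14] = 28; x[15] = 19.
Since x[15] = x[1] = 19, the sequence is periodic with period 14.
(127 - 1) mod 14 = 0, so x[127] = x[1] = 19.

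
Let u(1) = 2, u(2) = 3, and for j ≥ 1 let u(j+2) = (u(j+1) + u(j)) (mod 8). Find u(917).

u(1) = 2,  u(2) = 3,  u(3) = 5,  u(4) = 0,  u(5) = 5,  u(6) = 5,  u(7) = 2,  u(8) = 7,  u(9) = 1,  u(10) = 0,  u(11) = 1,  u(12) = 1,  u(13) = 2,  u(14) = 3.
The sequence repeats with period 12.
So u(917) = u(1 + ((917-1) mod 12)) = u(5) = 5.

5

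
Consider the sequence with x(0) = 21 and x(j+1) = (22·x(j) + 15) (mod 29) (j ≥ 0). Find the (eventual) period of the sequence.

14

x(0) = 21,  x(1) = 13,  x(2) = 11,  x(3) = 25,  x(4) = 14,  x(5) = 4,  x(6) = 16,  x(7) = 19,  x(8) = 27,  x(9) = 0,  x(10) = 15,  x(11) = 26,  x(12) = 7,  x(13) = 24,  x(14) = 21.
Since x(14) = x(0) = 21, the sequence is periodic with period 14.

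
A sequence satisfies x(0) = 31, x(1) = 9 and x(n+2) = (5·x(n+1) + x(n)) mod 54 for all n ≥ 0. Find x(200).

4

x(0) = 31; x(1) = 9; x(2) = 22; x(3) = 11; x(4) = 23; x(5) = 18; x(6) = 5; x(7) = 43; x(8) = 4; x(9) = 9; x(10) = 49; x(11) = 38; x(12) = 23; x(13) = 45; x(14) = 32; x(15) = 43; x(16) = 31; x(17) = 36; x(18) = 49; x(19) = 11; x(20) = 50; x(21) = 45; x(22) = 5; x(23) = 16; x(24) = 31; x(25) = 9.
Since (x(24), x(25)) = (x(0), x(1)) = (31, 9) (two consecutive terms determine the rest), the sequence is periodic with period 24.
(200 - 0) mod 24 = 8, so x(200) = x(8) = 4.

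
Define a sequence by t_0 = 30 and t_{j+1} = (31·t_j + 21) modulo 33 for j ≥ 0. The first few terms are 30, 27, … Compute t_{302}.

We have t_0 = 30,  t_1 = 27,  t_2 = 0,  t_3 = 21,  t_4 = 12,  t_5 = 30.
Since t_5 = t_0 = 30, the sequence is periodic with period 5.
(302 - 0) mod 5 = 2, so t_{302} = t_2 = 0.

0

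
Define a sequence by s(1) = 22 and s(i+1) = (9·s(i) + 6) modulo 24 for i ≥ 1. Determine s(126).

12

Computing terms: s(1) = 22; s(2) = 12; s(3) = 18; s(4) = 0; s(5) = 6; s(6) = 12.
Since s(6) = s(2) = 12, the sequence is eventually periodic: after a pre-period of length 1 it cycles with period 4.
For i ≥ 2, s(i) depends only on (i - 2) mod 4. (126 - 2) mod 4 = 0, so s(126) = s(2) = 12.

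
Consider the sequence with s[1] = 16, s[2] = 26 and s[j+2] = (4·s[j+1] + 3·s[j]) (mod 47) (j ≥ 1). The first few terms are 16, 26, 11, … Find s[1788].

s[1] = 16,  s[2] = 26,  s[3] = 11,  s[4] = 28,  s[5] = 4,  s[6] = 6,  s[7] = 36,  s[8] = 21,  s[9] = 4,  s[10] = 32,  s[11] = 46,  s[12] = 45,  s[13] = 36,  s[14] = 44,  s[15] = 2,  s[16] = 46,  s[17] = 2,  s[18] = 5,  s[19] = 26,  s[20] = 25,  s[21] = 37,  s[22] = 35,  s[23] = 16,  s[24] = 28,  s[25] = 19,  s[26] = 19,  s[27] = 39,  s[28] = 25,  s[29] = 29,  s[30] = 3,  s[31] = 5,  s[32] = 29,  s[33] = 37,  s[34] = 0,  s[35] = 17,  s[36] = 21,  s[37] = 41,  s[38] = 39,  s[39] = 44,  s[40] = 11,  s[41] = 35,  s[42] = 32,  s[43] = 45,  s[44] = 41,  s[45] = 17,  s[46] = 3,  s[47] = 16,  s[48] = 26.
Since (s[47], s[48]) = (s[1], s[2]) = (16, 26) (two consecutive terms determine the rest), the sequence is periodic with period 46.
(1788 - 1) mod 46 = 39, so s[1788] = s[40] = 11.

11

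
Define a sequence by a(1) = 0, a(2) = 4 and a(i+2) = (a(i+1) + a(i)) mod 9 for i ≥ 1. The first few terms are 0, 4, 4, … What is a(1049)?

a(1) = 0, a(2) = 4, a(3) = 4, a(4) = 8, a(5) = 3, a(6) = 2, a(7) = 5, a(8) = 7, a(9) = 3, a(10) = 1, a(11) = 4, a(12) = 5, a(13) = 0, a(14) = 5, a(15) = 5, a(16) = 1, a(17) = 6, a(18) = 7, a(19) = 4, a(20) = 2, a(21) = 6, a(22) = 8, a(23) = 5, a(24) = 4, a(25) = 0, a(26) = 4.
Since (a(25), a(26)) = (a(1), a(2)) = (0, 4) (two consecutive terms determine the rest), the sequence is periodic with period 24.
So a(1049) = a(1 + ((1049-1) mod 24)) = a(17) = 6.

6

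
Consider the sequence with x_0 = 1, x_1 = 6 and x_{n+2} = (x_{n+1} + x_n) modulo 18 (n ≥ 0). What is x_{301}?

We have x_0 = 1,  x_1 = 6,  x_2 = 7,  x_3 = 13,  x_4 = 2,  x_5 = 15,  x_6 = 17,  x_7 = 14,  x_8 = 13,  x_9 = 9,  x_{10} = 4,  x_{11} = 13,  x_{12} = 17,  x_{13} = 12,  x_{14} = 11,  x_{15} = 5,  x_{16} = 16,  x_{17} = 3,  x_{18} = 1,  x_{19} = 4,  x_{20} = 5,  x_{21} = 9,  x_{22} = 14,  x_{23} = 5,  x_{24} = 1,  x_{25} = 6.
The sequence repeats with period 24.
(301 - 0) mod 24 = 13, so x_{301} = x_{13} = 12.

12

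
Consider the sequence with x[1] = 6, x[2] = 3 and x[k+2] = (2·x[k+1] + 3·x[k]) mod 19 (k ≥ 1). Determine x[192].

14

Listing terms: x[1] = 6,  x[2] = 3,  x[3] = 5,  x[4] = 0,  x[5] = 15,  x[6] = 11,  x[7] = 10,  x[8] = 15,  x[9] = 3,  x[10] = 13,  x[11] = 16,  x[12] = 14,  x[13] = 0,  x[14] = 4,  x[15] = 8,  x[16] = 9,  x[17] = 4,  x[18] = 16,  x[19] = 6,  x[20] = 3.
Since (x[19], x[20]) = (x[1], x[2]) = (6, 3) (two consecutive terms determine the rest), the sequence is periodic with period 18.
(192 - 1) mod 18 = 11, so x[192] = x[12] = 14.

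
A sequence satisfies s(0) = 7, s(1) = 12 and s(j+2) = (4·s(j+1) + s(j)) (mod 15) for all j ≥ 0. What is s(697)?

0

Listing terms: s(0) = 7, s(1) = 12, s(2) = 10, s(3) = 7, s(4) = 8, s(5) = 9, s(6) = 14, s(7) = 5, s(8) = 4, s(9) = 6, s(10) = 13, s(11) = 13, s(12) = 5, s(13) = 3, s(14) = 2, s(15) = 11, s(16) = 1, s(17) = 0, s(18) = 1, s(19) = 4, s(20) = 2, s(21) = 12, s(22) = 5, s(23) = 2, s(24) = 13, s(25) = 9, s(26) = 4, s(27) = 10, s(28) = 14, s(29) = 6, s(30) = 8, s(31) = 8, s(32) = 10, s(33) = 3, s(34) = 7, s(35) = 1, s(36) = 11, s(37) = 0, s(38) = 11, s(39) = 14, s(40) = 7, s(41) = 12.
The sequence repeats with period 40.
So s(697) = s(0 + ((697-0) mod 40)) = s(17) = 0.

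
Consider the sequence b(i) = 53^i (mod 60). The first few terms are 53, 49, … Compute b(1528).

Computing terms: b(1) = 53, b(2) = 49, b(3) = 17, b(4) = 1, b(5) = 53.
The sequence repeats with period 4.
So b(1528) = b(1 + ((1528-1) mod 4)) = b(4) = 1.

1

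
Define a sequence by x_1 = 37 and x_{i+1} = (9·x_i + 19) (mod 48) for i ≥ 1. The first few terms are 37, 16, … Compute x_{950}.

28

x_1 = 37, x_2 = 16, x_3 = 19, x_4 = 46, x_5 = 1, x_6 = 28, x_7 = 31, x_8 = 10, x_9 = 13, x_{10} = 40, x_{11} = 43, x_{12} = 22, x_{13} = 25, x_{14} = 4, x_{15} = 7, x_{16} = 34, x_{17} = 37.
The sequence repeats with period 16.
(950 - 1) mod 16 = 5, so x_{950} = x_6 = 28.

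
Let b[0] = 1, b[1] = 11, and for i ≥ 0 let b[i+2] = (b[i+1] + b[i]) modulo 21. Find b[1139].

2

Listing terms: b[0] = 1; b[1] = 11; b[2] = 12; b[3] = 2; b[4] = 14; b[5] = 16; b[6] = 9; b[7] = 4; b[8] = 13; b[9] = 17; b[10] = 9; b[11] = 5; b[12] = 14; b[13] = 19; b[14] = 12; b[15] = 10; b[16] = 1; b[17] = 11.
The sequence repeats with period 16.
So b[1139] = b[0 + ((1139-0) mod 16)] = b[3] = 2.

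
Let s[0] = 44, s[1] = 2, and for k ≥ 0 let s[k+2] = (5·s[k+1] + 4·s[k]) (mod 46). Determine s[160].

Listing terms: s[0] = 44,  s[1] = 2,  s[2] = 2,  s[3] = 18,  s[4] = 6,  s[5] = 10,  s[6] = 28,  s[7] = 42,  s[8] = 0,  s[9] = 30,  s[10] = 12,  s[11] = 42,  s[12] = 28,  s[13] = 32,  s[14] = 42,  s[15] = 16,  s[16] = 18,  s[17] = 16,  s[18] = 14,  s[19] = 42,  s[20] = 36,  s[21] = 26,  s[22] = 44,  s[23] = 2.
Since (s[22], s[23]) = (s[0], s[1]) = (44, 2) (two consecutive terms determine the rest), the sequence is periodic with period 22.
So s[160] = s[0 + ((160-0) mod 22)] = s[6] = 28.

28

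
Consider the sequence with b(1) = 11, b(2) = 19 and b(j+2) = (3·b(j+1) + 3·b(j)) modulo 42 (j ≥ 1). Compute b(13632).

Listing terms: b(1) = 11; b(2) = 19; b(3) = 6; b(4) = 33; b(5) = 33; b(6) = 30; b(7) = 21; b(8) = 27; b(9) = 18; b(10) = 9; b(11) = 39; b(12) = 18; b(13) = 3; b(14) = 21; b(15) = 30; b(16) = 27; b(17) = 3; b(18) = 6; b(19) = 27; b(20) = 15; b(21) = 0; b(22) = 3; b(23) = 9; b(24) = 36; b(25) = 9; b(26) = 9; b(27) = 12; b(28) = 21; b(29) = 15; b(30) = 24; b(31) = 33; b(32) = 3; b(33) = 24; b(34) = 39; b(35) = 21; b(36) = 12; b(37) = 15; b(38) = 39; b(39) = 36; b(40) = 15; b(41) = 27; b(42) = 0; b(43) = 39; b(44) = 33; b(45) = 6; b(46) = 33.
Since (b(45), b(46)) = (b(3), b(4)) = (6, 33) (two consecutive terms determine the rest), the sequence is eventually periodic: after a pre-period of length 2 it cycles with period 42.
For j ≥ 3, b(j) depends only on (j - 3) mod 42. (13632 - 3) mod 42 = 21, so b(13632) = b(24) = 36.

36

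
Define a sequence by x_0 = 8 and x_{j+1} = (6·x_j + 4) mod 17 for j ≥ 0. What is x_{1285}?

3

x_0 = 8; x_1 = 1; x_2 = 10; x_3 = 13; x_4 = 14; x_5 = 3; x_6 = 5; x_7 = 0; x_8 = 4; x_9 = 11; x_{10} = 2; x_{11} = 16; x_{12} = 15; x_{13} = 9; x_{14} = 7; x_{15} = 12; x_{16} = 8.
Since x_{16} = x_0 = 8, the sequence is periodic with period 16.
(1285 - 0) mod 16 = 5, so x_{1285} = x_5 = 3.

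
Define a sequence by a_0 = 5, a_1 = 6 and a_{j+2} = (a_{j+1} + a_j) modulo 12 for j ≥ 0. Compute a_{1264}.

Listing terms: a_0 = 5,  a_1 = 6,  a_2 = 11,  a_3 = 5,  a_4 = 4,  a_5 = 9,  a_6 = 1,  a_7 = 10,  a_8 = 11,  a_9 = 9,  a_{10} = 8,  a_{11} = 5,  a_{12} = 1,  a_{13} = 6,  a_{14} = 7,  a_{15} = 1,  a_{16} = 8,  a_{17} = 9,  a_{18} = 5,  a_{19} = 2,  a_{20} = 7,  a_{21} = 9,  a_{22} = 4,  a_{23} = 1,  a_{24} = 5,  a_{25} = 6.
Since (a_{24}, a_{25}) = (a_0, a_1) = (5, 6) (two consecutive terms determine the rest), the sequence is periodic with period 24.
(1264 - 0) mod 24 = 16, so a_{1264} = a_{16} = 8.

8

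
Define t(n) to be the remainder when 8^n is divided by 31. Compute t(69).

4

Listing terms: t(0) = 1, t(1) = 8, t(2) = 2, t(3) = 16, t(4) = 4, t(5) = 1.
The sequence repeats with period 5.
So t(69) = t(0 + ((69-0) mod 5)) = t(4) = 4.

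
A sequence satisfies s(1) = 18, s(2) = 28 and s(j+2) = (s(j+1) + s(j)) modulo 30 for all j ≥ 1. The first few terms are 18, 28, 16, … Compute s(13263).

Computing terms: s(1) = 18; s(2) = 28; s(3) = 16; s(4) = 14; s(5) = 0; s(6) = 14; s(7) = 14; s(8) = 28; s(9) = 12; s(10) = 10; s(11) = 22; s(12) = 2; s(13) = 24; s(14) = 26; s(15) = 20; s(16) = 16; s(17) = 6; s(18) = 22; s(19) = 28; s(20) = 20; s(21) = 18; s(22) = 8; s(23) = 26; s(24) = 4; s(25) = 0; s(26) = 4; s(27) = 4; s(28) = 8; s(29) = 12; s(30) = 20; s(31) = 2; s(32) = 22; s(33) = 24; s(34) = 16; s(35) = 10; s(36) = 26; s(37) = 6; s(38) = 2; s(39) = 8; s(40) = 10; s(41) = 18; s(42) = 28.
The sequence repeats with period 40.
So s(13263) = s(1 + ((13263-1) mod 40)) = s(23) = 26.

26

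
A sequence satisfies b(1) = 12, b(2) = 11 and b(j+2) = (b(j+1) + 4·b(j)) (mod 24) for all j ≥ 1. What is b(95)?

We have b(1) = 12,  b(2) = 11,  b(3) = 11,  b(4) = 7,  b(5) = 3,  b(6) = 7,  b(7) = 19,  b(8) = 23,  b(9) = 3,  b(10) = 23,  b(11) = 11,  b(12) = 7.
Since (b(11), b(12)) = (b(3), b(4)) = (11, 7) (two consecutive terms determine the rest), the sequence is eventually periodic: after a pre-period of length 2 it cycles with period 8.
For j ≥ 3, b(j) depends only on (j - 3) mod 8. (95 - 3) mod 8 = 4, so b(95) = b(7) = 19.

19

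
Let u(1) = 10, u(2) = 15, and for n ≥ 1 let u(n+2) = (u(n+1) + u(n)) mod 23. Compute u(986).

8

Computing terms: u(1) = 10, u(2) = 15, u(3) = 2, u(4) = 17, u(5) = 19, u(6) = 13, u(7) = 9, u(8) = 22, u(9) = 8, u(10) = 7, u(11) = 15, u(12) = 22, u(13) = 14, u(14) = 13, u(15) = 4, u(16) = 17, u(17) = 21, u(18) = 15, u(19) = 13, u(20) = 5, u(21) = 18, u(22) = 0, u(23) = 18, u(24) = 18, u(25) = 13, u(26) = 8, u(27) = 21, u(28) = 6, u(29) = 4, u(30) = 10, u(31) = 14, u(32) = 1, u(33) = 15, u(34) = 16, u(35) = 8, u(36) = 1, u(37) = 9, u(38) = 10, u(39) = 19, u(40) = 6, u(41) = 2, u(42) = 8, u(43) = 10, u(44) = 18, u(45) = 5, u(46) = 0, u(47) = 5, u(48) = 5, u(49) = 10, u(50) = 15.
The sequence repeats with period 48.
(986 - 1) mod 48 = 25, so u(986) = u(26) = 8.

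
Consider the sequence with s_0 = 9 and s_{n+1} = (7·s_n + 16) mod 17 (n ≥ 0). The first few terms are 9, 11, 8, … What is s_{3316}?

10

We have s_0 = 9,  s_1 = 11,  s_2 = 8,  s_3 = 4,  s_4 = 10,  s_5 = 1,  s_6 = 6,  s_7 = 7,  s_8 = 14,  s_9 = 12,  s_{10} = 15,  s_{11} = 2,  s_{12} = 13,  s_{13} = 5,  s_{14} = 0,  s_{15} = 16,  s_{16} = 9.
Since s_{16} = s_0 = 9, the sequence is periodic with period 16.
(3316 - 0) mod 16 = 4, so s_{3316} = s_4 = 10.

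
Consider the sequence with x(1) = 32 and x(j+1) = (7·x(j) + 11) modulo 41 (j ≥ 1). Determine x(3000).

3

Listing terms: x(1) = 32, x(2) = 30, x(3) = 16, x(4) = 0, x(5) = 11, x(6) = 6, x(7) = 12, x(8) = 13, x(9) = 20, x(10) = 28, x(11) = 2, x(12) = 25, x(13) = 22, x(14) = 1, x(15) = 18, x(16) = 14, x(17) = 27, x(18) = 36, x(19) = 17, x(20) = 7, x(21) = 19, x(22) = 21, x(23) = 35, x(24) = 10, x(25) = 40, x(26) = 4, x(27) = 39, x(28) = 38, x(29) = 31, x(30) = 23, x(31) = 8, x(32) = 26, x(33) = 29, x(34) = 9, x(35) = 33, x(36) = 37, x(37) = 24, x(38) = 15, x(39) = 34, x(40) = 3, x(41) = 32.
Since x(41) = x(1) = 32, the sequence is periodic with period 40.
(3000 - 1) mod 40 = 39, so x(3000) = x(40) = 3.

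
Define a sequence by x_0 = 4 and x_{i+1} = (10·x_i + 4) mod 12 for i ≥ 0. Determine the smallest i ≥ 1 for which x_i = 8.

1

We have x_0 = 4, x_1 = 8, x_2 = 0, x_3 = 4.
Since x_3 = x_0 = 4, the sequence is periodic with period 3.
The value 8 first appears (with i ≥ 1) at x_1.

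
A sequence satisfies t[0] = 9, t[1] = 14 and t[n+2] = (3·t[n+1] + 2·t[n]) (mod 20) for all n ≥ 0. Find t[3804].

16

t[0] = 9, t[1] = 14, t[2] = 0, t[3] = 8, t[4] = 4, t[5] = 8, t[6] = 12, t[7] = 12, t[8] = 0, t[9] = 4, t[10] = 12, t[11] = 4, t[12] = 16, t[13] = 16, t[14] = 0, t[15] = 12, t[16] = 16, t[17] = 12, t[18] = 8, t[19] = 8, t[20] = 0, t[21] = 16, t[22] = 8, t[23] = 16, t[24] = 4, t[25] = 4, t[26] = 0, t[27] = 8.
Since (t[26], t[27]) = (t[2], t[3]) = (0, 8) (two consecutive terms determine the rest), the sequence is eventually periodic: after a pre-period of length 2 it cycles with period 24.
For n ≥ 2, t[n] depends only on (n - 2) mod 24. (3804 - 2) mod 24 = 10, so t[3804] = t[12] = 16.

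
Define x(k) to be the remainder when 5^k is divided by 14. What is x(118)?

9

Computing terms: x(1) = 5,  x(2) = 11,  x(3) = 13,  x(4) = 9,  x(5) = 3,  x(6) = 1,  x(7) = 5.
Since x(7) = x(1) = 5, the sequence is periodic with period 6.
So x(118) = x(1 + ((118-1) mod 6)) = x(4) = 9.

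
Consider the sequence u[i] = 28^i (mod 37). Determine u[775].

u[0] = 1,  u[1] = 28,  u[2] = 7,  u[3] = 11,  u[4] = 12,  u[5] = 3,  u[6] = 10,  u[7] = 21,  u[8] = 33,  u[9] = 36,  u[10] = 9,  u[11] = 30,  u[12] = 26,  u[13] = 25,  u[14] = 34,  u[15] = 27,  u[16] = 16,  u[17] = 4,  u[18] = 1.
The sequence repeats with period 18.
So u[775] = u[0 + ((775-0) mod 18)] = u[1] = 28.

28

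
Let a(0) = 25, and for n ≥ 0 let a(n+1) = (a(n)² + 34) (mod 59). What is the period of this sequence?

We have a(0) = 25,  a(1) = 10,  a(2) = 16,  a(3) = 54,  a(4) = 0,  a(5) = 34,  a(6) = 10.
Since a(6) = a(1) = 10, the sequence is eventually periodic: after a pre-period of length 1 it cycles with period 5.

5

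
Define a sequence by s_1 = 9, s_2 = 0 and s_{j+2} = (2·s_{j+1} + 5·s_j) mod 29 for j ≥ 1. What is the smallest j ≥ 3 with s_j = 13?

s_1 = 9; s_2 = 0; s_3 = 16; s_4 = 3; s_5 = 28; s_6 = 13; s_7 = 21; s_8 = 20; s_9 = 0; s_{10} = 13; s_{11} = 26; s_{12} = 1; s_{13} = 16; s_{14} = 8; s_{15} = 9; s_{16} = 0.
The sequence repeats with period 14.
The value 13 first appears (with j ≥ 3) at s_6.

6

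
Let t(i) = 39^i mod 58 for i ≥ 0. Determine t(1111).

Listing terms: t(0) = 1,  t(1) = 39,  t(2) = 13,  t(3) = 43,  t(4) = 53,  t(5) = 37,  t(6) = 51,  t(7) = 17,  t(8) = 25,  t(9) = 47,  t(10) = 35,  t(11) = 31,  t(12) = 49,  t(13) = 55,  t(14) = 57,  t(15) = 19,  t(16) = 45,  t(17) = 15,  t(18) = 5,  t(19) = 21,  t(20) = 7,  t(21) = 41,  t(22) = 33,  t(23) = 11,  t(24) = 23,  t(25) = 27,  t(26) = 9,  t(27) = 3,  t(28) = 1.
The sequence repeats with period 28.
(1111 - 0) mod 28 = 19, so t(1111) = t(19) = 21.

21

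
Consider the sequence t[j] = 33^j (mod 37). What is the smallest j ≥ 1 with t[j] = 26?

6

Listing terms: t[0] = 1,  t[1] = 33,  t[2] = 16,  t[3] = 10,  t[4] = 34,  t[5] = 12,  t[6] = 26,  t[7] = 7,  t[8] = 9,  t[9] = 1.
The sequence repeats with period 9.
The value 26 first appears (with j ≥ 1) at t[6].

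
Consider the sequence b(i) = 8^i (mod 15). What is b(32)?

1

Computing terms: b(0) = 1; b(1) = 8; b(2) = 4; b(3) = 2; b(4) = 1.
Since b(4) = b(0) = 1, the sequence is periodic with period 4.
So b(32) = b(0 + ((32-0) mod 4)) = b(0) = 1.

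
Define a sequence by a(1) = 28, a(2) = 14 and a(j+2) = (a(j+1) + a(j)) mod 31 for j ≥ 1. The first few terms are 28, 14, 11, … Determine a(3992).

Listing terms: a(1) = 28; a(2) = 14; a(3) = 11; a(4) = 25; a(5) = 5; a(6) = 30; a(7) = 4; a(8) = 3; a(9) = 7; a(10) = 10; a(11) = 17; a(12) = 27; a(13) = 13; a(14) = 9; a(15) = 22; a(16) = 0; a(17) = 22; a(18) = 22; a(19) = 13; a(20) = 4; a(21) = 17; a(22) = 21; a(23) = 7; a(24) = 28; a(25) = 4; a(26) = 1; a(27) = 5; a(28) = 6; a(29) = 11; a(30) = 17; a(31) = 28; a(32) = 14.
The sequence repeats with period 30.
(3992 - 1) mod 30 = 1, so a(3992) = a(2) = 14.

14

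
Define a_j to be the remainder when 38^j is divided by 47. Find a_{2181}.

5

We have a_0 = 1; a_1 = 38; a_2 = 34; a_3 = 23; a_4 = 28; a_5 = 30; a_6 = 12; a_7 = 33; a_8 = 32; a_9 = 41; a_{10} = 7; a_{11} = 31; a_{12} = 3; a_{13} = 20; a_{14} = 8; a_{15} = 22; a_{16} = 37; a_{17} = 43; a_{18} = 36; a_{19} = 5; a_{20} = 2; a_{21} = 29; a_{22} = 21; a_{23} = 46; a_{24} = 9; a_{25} = 13; a_{26} = 24; a_{27} = 19; a_{28} = 17; a_{29} = 35; a_{30} = 14; a_{31} = 15; a_{32} = 6; a_{33} = 40; a_{34} = 16; a_{35} = 44; a_{36} = 27; a_{37} = 39; a_{38} = 25; a_{39} = 10; a_{40} = 4; a_{41} = 11; a_{42} = 42; a_{43} = 45; a_{44} = 18; a_{45} = 26; a_{46} = 1.
Since a_{46} = a_0 = 1, the sequence is periodic with period 46.
So a_{2181} = a_{0 + ((2181-0) mod 46)} = a_{19} = 5.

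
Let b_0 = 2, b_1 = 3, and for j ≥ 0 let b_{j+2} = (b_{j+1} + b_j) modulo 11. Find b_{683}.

8

We have b_0 = 2; b_1 = 3; b_2 = 5; b_3 = 8; b_4 = 2; b_5 = 10; b_6 = 1; b_7 = 0; b_8 = 1; b_9 = 1; b_{10} = 2; b_{11} = 3.
The sequence repeats with period 10.
So b_{683} = b_{0 + ((683-0) mod 10)} = b_3 = 8.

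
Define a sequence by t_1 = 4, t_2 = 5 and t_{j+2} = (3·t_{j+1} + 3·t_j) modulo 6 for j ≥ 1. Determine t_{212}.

3

Listing terms: t_1 = 4,  t_2 = 5,  t_3 = 3,  t_4 = 0,  t_5 = 3,  t_6 = 3,  t_7 = 0.
Since (t_6, t_7) = (t_3, t_4) = (3, 0) (two consecutive terms determine the rest), the sequence is eventually periodic: after a pre-period of length 2 it cycles with period 3.
For j ≥ 3, t_j depends only on (j - 3) mod 3. (212 - 3) mod 3 = 2, so t_{212} = t_5 = 3.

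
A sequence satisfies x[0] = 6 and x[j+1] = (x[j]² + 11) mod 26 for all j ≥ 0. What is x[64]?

We have x[0] = 6,  x[1] = 21,  x[2] = 10,  x[3] = 7,  x[4] = 8,  x[5] = 23,  x[6] = 20,  x[7] = 21.
Since x[7] = x[1] = 21, the sequence is eventually periodic: after a pre-period of length 1 it cycles with period 6.
For j ≥ 1, x[j] depends only on (j - 1) mod 6. (64 - 1) mod 6 = 3, so x[64] = x[4] = 8.

8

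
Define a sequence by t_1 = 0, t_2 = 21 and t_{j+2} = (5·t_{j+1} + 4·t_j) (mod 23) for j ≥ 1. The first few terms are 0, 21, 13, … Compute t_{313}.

15

t_1 = 0, t_2 = 21, t_3 = 13, t_4 = 11, t_5 = 15, t_6 = 4, t_7 = 11, t_8 = 2, t_9 = 8, t_{10} = 2, t_{11} = 19, t_{12} = 11, t_{13} = 16, t_{14} = 9, t_{15} = 17, t_{16} = 6, t_{17} = 6, t_{18} = 8, t_{19} = 18, t_{20} = 7, t_{21} = 15, t_{22} = 11, t_{23} = 0, t_{24} = 21.
Since (t_{23}, t_{24}) = (t_1, t_2) = (0, 21) (two consecutive terms determine the rest), the sequence is periodic with period 22.
So t_{313} = t_{1 + ((313-1) mod 22)} = t_5 = 15.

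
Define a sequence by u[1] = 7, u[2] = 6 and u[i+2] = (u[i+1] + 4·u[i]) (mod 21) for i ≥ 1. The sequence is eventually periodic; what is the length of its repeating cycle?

u[1] = 7; u[2] = 6; u[3] = 13; u[4] = 16; u[5] = 5; u[6] = 6; u[7] = 5; u[8] = 8; u[9] = 7; u[10] = 18; u[11] = 4; u[12] = 13; u[13] = 8; u[14] = 18; u[15] = 8; u[16] = 17; u[17] = 7; u[18] = 12; u[19] = 19; u[20] = 4; u[21] = 17; u[22] = 12; u[23] = 17; u[24] = 2; u[25] = 7; u[26] = 15; u[27] = 1; u[28] = 19; u[29] = 2; u[30] = 15; u[31] = 2; u[32] = 20; u[33] = 7; u[34] = 3; u[35] = 10; u[36] = 1; u[37] = 20; u[38] = 3; u[39] = 20; u[40] = 11; u[41] = 7; u[42] = 9; u[43] = 16; u[44] = 10; u[45] = 11; u[46] = 9; u[47] = 11; u[48] = 5; u[49] = 7; u[50] = 6.
The sequence repeats with period 48.

48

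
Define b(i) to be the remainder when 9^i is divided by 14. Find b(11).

Computing terms: b(1) = 9,  b(2) = 11,  b(3) = 1,  b(4) = 9.
Since b(4) = b(1) = 9, the sequence is periodic with period 3.
(11 - 1) mod 3 = 1, so b(11) = b(2) = 11.

11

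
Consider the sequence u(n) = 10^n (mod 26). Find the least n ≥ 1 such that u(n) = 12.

u(0) = 1,  u(1) = 10,  u(2) = 22,  u(3) = 12,  u(4) = 16,  u(5) = 4,  u(6) = 14,  u(7) = 10.
Since u(7) = u(1) = 10, the sequence is eventually periodic: after a pre-period of length 1 it cycles with period 6.
The value 12 first appears (with n ≥ 1) at u(3).

3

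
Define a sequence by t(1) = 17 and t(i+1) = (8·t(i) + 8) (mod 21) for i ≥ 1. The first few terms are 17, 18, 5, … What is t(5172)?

Listing terms: t(1) = 17,  t(2) = 18,  t(3) = 5,  t(4) = 6,  t(5) = 14,  t(6) = 15,  t(7) = 2,  t(8) = 3,  t(9) = 11,  t(10) = 12,  t(11) = 20,  t(12) = 0,  t(13) = 8,  t(14) = 9,  t(15) = 17.
Since t(15) = t(1) = 17, the sequence is periodic with period 14.
So t(5172) = t(1 + ((5172-1) mod 14)) = t(6) = 15.

15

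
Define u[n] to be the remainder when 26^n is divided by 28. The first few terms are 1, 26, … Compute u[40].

16

Computing terms: u[0] = 1,  u[1] = 26,  u[2] = 4,  u[3] = 20,  u[4] = 16,  u[5] = 24,  u[6] = 8,  u[7] = 12,  u[8] = 4.
Since u[8] = u[2] = 4, the sequence is eventually periodic: after a pre-period of length 2 it cycles with period 6.
For n ≥ 2, u[n] depends only on (n - 2) mod 6. (40 - 2) mod 6 = 2, so u[40] = u[4] = 16.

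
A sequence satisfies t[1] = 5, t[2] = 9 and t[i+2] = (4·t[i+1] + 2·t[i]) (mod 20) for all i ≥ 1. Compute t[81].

0

We have t[1] = 5, t[2] = 9, t[3] = 6, t[4] = 2, t[5] = 0, t[6] = 4, t[7] = 16, t[8] = 12, t[9] = 0, t[10] = 4.
Since (t[9], t[10]) = (t[5], t[6]) = (0, 4) (two consecutive terms determine the rest), the sequence is eventually periodic: after a pre-period of length 4 it cycles with period 4.
For i ≥ 5, t[i] depends only on (i - 5) mod 4. (81 - 5) mod 4 = 0, so t[81] = t[5] = 0.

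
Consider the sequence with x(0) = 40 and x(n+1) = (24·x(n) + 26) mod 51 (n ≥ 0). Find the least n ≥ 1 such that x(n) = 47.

We have x(0) = 40, x(1) = 17, x(2) = 26, x(3) = 38, x(4) = 20, x(5) = 47, x(6) = 32, x(7) = 29, x(8) = 8, x(9) = 14, x(10) = 5, x(11) = 44, x(12) = 11, x(13) = 35, x(14) = 50, x(15) = 2, x(16) = 23, x(17) = 17.
Since x(17) = x(1) = 17, the sequence is eventually periodic: after a pre-period of length 1 it cycles with period 16.
The value 47 first appears (with n ≥ 1) at x(5).

5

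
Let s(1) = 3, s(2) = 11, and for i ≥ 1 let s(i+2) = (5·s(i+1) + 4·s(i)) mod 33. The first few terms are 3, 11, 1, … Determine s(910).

22

s(1) = 3,  s(2) = 11,  s(3) = 1,  s(4) = 16,  s(5) = 18,  s(6) = 22,  s(7) = 17,  s(8) = 8,  s(9) = 9,  s(10) = 11,  s(11) = 25,  s(12) = 4,  s(13) = 21,  s(14) = 22,  s(15) = 29,  s(16) = 2,  s(17) = 27,  s(18) = 11,  s(19) = 31,  s(20) = 1,  s(21) = 30,  s(22) = 22,  s(23) = 32,  s(24) = 17,  s(25) = 15,  s(26) = 11,  s(27) = 16,  s(28) = 25,  s(29) = 24,  s(30) = 22,  s(31) = 8,  s(32) = 29,  s(33) = 12,  s(34) = 11,  s(35) = 4,  s(36) = 31,  s(37) = 6,  s(38) = 22,  s(39) = 2,  s(40) = 32,  s(41) = 3,  s(42) = 11.
Since (s(41), s(42)) = (s(1), s(2)) = (3, 11) (two consecutive terms determine the rest), the sequence is periodic with period 40.
So s(910) = s(1 + ((910-1) mod 40)) = s(30) = 22.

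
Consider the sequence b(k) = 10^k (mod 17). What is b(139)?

We have b(0) = 1,  b(1) = 10,  b(2) = 15,  b(3) = 14,  b(4) = 4,  b(5) = 6,  b(6) = 9,  b(7) = 5,  b(8) = 16,  b(9) = 7,  b(10) = 2,  b(11) = 3,  b(12) = 13,  b(13) = 11,  b(14) = 8,  b(15) = 12,  b(16) = 1.
The sequence repeats with period 16.
So b(139) = b(0 + ((139-0) mod 16)) = b(11) = 3.

3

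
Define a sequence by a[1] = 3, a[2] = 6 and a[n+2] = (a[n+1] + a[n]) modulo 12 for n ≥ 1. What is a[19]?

Listing terms: a[1] = 3,  a[2] = 6,  a[3] = 9,  a[4] = 3,  a[5] = 0,  a[6] = 3,  a[7] = 3,  a[8] = 6.
The sequence repeats with period 6.
So a[19] = a[1 + ((19-1) mod 6)] = a[1] = 3.

3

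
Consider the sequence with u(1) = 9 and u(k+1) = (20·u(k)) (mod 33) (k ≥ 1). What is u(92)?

15

Listing terms: u(1) = 9, u(2) = 15, u(3) = 3, u(4) = 27, u(5) = 12, u(6) = 9.
Since u(6) = u(1) = 9, the sequence is periodic with period 5.
So u(92) = u(1 + ((92-1) mod 5)) = u(2) = 15.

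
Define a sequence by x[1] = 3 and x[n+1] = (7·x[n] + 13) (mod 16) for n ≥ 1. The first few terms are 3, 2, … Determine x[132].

10

x[1] = 3, x[2] = 2, x[3] = 11, x[4] = 10, x[5] = 3.
Since x[5] = x[1] = 3, the sequence is periodic with period 4.
So x[132] = x[1 + ((132-1) mod 4)] = x[4] = 10.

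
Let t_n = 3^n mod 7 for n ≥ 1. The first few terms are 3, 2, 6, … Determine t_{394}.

4

t_1 = 3,  t_2 = 2,  t_3 = 6,  t_4 = 4,  t_5 = 5,  t_6 = 1,  t_7 = 3.
The sequence repeats with period 6.
(394 - 1) mod 6 = 3, so t_{394} = t_4 = 4.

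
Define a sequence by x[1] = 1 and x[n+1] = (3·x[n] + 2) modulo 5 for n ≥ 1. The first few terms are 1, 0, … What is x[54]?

0

x[1] = 1, x[2] = 0, x[3] = 2, x[4] = 3, x[5] = 1.
The sequence repeats with period 4.
So x[54] = x[1 + ((54-1) mod 4)] = x[2] = 0.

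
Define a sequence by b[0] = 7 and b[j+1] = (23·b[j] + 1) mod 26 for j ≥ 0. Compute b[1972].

We have b[0] = 7,  b[1] = 6,  b[2] = 9,  b[3] = 0,  b[4] = 1,  b[5] = 24,  b[6] = 7.
The sequence repeats with period 6.
(1972 - 0) mod 6 = 4, so b[1972] = b[4] = 1.

1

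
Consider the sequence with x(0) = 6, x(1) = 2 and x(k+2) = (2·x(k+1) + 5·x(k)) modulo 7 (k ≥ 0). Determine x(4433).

Listing terms: x(0) = 6, x(1) = 2, x(2) = 6, x(3) = 1, x(4) = 4, x(5) = 6, x(6) = 4, x(7) = 3, x(8) = 5, x(9) = 4, x(10) = 5, x(11) = 2, x(12) = 1, x(13) = 5, x(14) = 1, x(15) = 6, x(16) = 3, x(17) = 1, x(18) = 3, x(19) = 4, x(20) = 2, x(21) = 3, x(22) = 2, x(23) = 5, x(24) = 6, x(25) = 2.
Since (x(24), x(25)) = (x(0), x(1)) = (6, 2) (two consecutive terms determine the rest), the sequence is periodic with period 24.
So x(4433) = x(0 + ((4433-0) mod 24)) = x(17) = 1.

1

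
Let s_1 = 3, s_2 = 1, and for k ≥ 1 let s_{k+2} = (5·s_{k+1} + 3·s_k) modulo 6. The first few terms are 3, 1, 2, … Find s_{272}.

1

s_1 = 3,  s_2 = 1,  s_3 = 2,  s_4 = 1,  s_5 = 5,  s_6 = 4,  s_7 = 5,  s_8 = 1,  s_9 = 2.
Since (s_8, s_9) = (s_2, s_3) = (1, 2) (two consecutive terms determine the rest), the sequence is eventually periodic: after a pre-period of length 1 it cycles with period 6.
For k ≥ 2, s_k depends only on (k - 2) mod 6. (272 - 2) mod 6 = 0, so s_{272} = s_2 = 1.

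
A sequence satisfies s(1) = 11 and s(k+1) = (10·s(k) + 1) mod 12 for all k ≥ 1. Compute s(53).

s(1) = 11; s(2) = 3; s(3) = 7; s(4) = 11.
Since s(4) = s(1) = 11, the sequence is periodic with period 3.
So s(53) = s(1 + ((53-1) mod 3)) = s(2) = 3.

3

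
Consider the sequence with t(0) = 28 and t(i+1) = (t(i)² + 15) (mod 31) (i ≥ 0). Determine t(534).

Computing terms: t(0) = 28, t(1) = 24, t(2) = 2, t(3) = 19, t(4) = 4, t(5) = 0, t(6) = 15, t(7) = 23, t(8) = 17, t(9) = 25, t(10) = 20, t(11) = 12, t(12) = 4.
Since t(12) = t(4) = 4, the sequence is eventually periodic: after a pre-period of length 4 it cycles with period 8.
For i ≥ 4, t(i) depends only on (i - 4) mod 8. (534 - 4) mod 8 = 2, so t(534) = t(6) = 15.

15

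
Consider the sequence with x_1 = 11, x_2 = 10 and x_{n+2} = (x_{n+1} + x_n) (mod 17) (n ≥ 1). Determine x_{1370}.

Computing terms: x_1 = 11; x_2 = 10; x_3 = 4; x_4 = 14; x_5 = 1; x_6 = 15; x_7 = 16; x_8 = 14; x_9 = 13; x_{10} = 10; x_{11} = 6; x_{12} = 16; x_{13} = 5; x_{14} = 4; x_{15} = 9; x_{16} = 13; x_{17} = 5; x_{18} = 1; x_{19} = 6; x_{20} = 7; x_{21} = 13; x_{22} = 3; x_{23} = 16; x_{24} = 2; x_{25} = 1; x_{26} = 3; x_{27} = 4; x_{28} = 7; x_{29} = 11; x_{30} = 1; x_{31} = 12; x_{32} = 13; x_{33} = 8; x_{34} = 4; x_{35} = 12; x_{36} = 16; x_{37} = 11; x_{38} = 10.
The sequence repeats with period 36.
(1370 - 1) mod 36 = 1, so x_{1370} = x_2 = 10.

10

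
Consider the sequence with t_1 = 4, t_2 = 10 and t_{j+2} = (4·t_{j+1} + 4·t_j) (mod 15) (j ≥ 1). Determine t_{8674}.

Computing terms: t_1 = 4, t_2 = 10, t_3 = 11, t_4 = 9, t_5 = 5, t_6 = 11, t_7 = 4, t_8 = 0, t_9 = 1, t_{10} = 4, t_{11} = 5, t_{12} = 6, t_{13} = 14, t_{14} = 5, t_{15} = 1, t_{16} = 9, t_{17} = 10, t_{18} = 1, t_{19} = 14, t_{20} = 0, t_{21} = 11, t_{22} = 14, t_{23} = 10, t_{24} = 6, t_{25} = 4, t_{26} = 10.
Since (t_{25}, t_{26}) = (t_1, t_2) = (4, 10) (two consecutive terms determine the rest), the sequence is periodic with period 24.
So t_{8674} = t_{1 + ((8674-1) mod 24)} = t_{10} = 4.

4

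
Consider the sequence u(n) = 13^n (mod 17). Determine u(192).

u(0) = 1, u(1) = 13, u(2) = 16, u(3) = 4, u(4) = 1.
Since u(4) = u(0) = 1, the sequence is periodic with period 4.
(192 - 0) mod 4 = 0, so u(192) = u(0) = 1.

1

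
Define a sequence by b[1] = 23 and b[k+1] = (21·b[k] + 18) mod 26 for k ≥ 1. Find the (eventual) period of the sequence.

We have b[1] = 23,  b[2] = 7,  b[3] = 9,  b[4] = 25,  b[5] = 23.
The sequence repeats with period 4.

4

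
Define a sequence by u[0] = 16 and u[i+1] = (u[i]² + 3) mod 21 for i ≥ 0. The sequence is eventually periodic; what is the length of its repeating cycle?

3

Listing terms: u[0] = 16,  u[1] = 7,  u[2] = 10,  u[3] = 19,  u[4] = 7.
Since u[4] = u[1] = 7, the sequence is eventually periodic: after a pre-period of length 1 it cycles with period 3.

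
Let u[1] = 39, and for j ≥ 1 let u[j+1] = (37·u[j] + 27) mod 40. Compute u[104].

36

We have u[1] = 39,  u[2] = 30,  u[3] = 17,  u[4] = 16,  u[5] = 19,  u[6] = 10,  u[7] = 37,  u[8] = 36,  u[9] = 39.
Since u[9] = u[1] = 39, the sequence is periodic with period 8.
So u[104] = u[1 + ((104-1) mod 8)] = u[8] = 36.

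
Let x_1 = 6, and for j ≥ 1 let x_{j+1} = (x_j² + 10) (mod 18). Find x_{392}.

We have x_1 = 6,  x_2 = 10,  x_3 = 2,  x_4 = 14,  x_5 = 8,  x_6 = 2.
Since x_6 = x_3 = 2, the sequence is eventually periodic: after a pre-period of length 2 it cycles with period 3.
For j ≥ 3, x_j depends only on (j - 3) mod 3. (392 - 3) mod 3 = 2, so x_{392} = x_5 = 8.

8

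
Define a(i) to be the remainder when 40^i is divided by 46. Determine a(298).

6

Computing terms: a(1) = 40, a(2) = 36, a(3) = 14, a(4) = 8, a(5) = 44, a(6) = 12, a(7) = 20, a(8) = 18, a(9) = 30, a(10) = 4, a(11) = 22, a(12) = 6, a(13) = 10, a(14) = 32, a(15) = 38, a(16) = 2, a(17) = 34, a(18) = 26, a(19) = 28, a(20) = 16, a(21) = 42, a(22) = 24, a(23) = 40.
Since a(23) = a(1) = 40, the sequence is periodic with period 22.
So a(298) = a(1 + ((298-1) mod 22)) = a(12) = 6.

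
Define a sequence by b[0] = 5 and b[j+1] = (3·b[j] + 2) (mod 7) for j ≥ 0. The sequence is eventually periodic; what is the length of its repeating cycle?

6

Computing terms: b[0] = 5,  b[1] = 3,  b[2] = 4,  b[3] = 0,  b[4] = 2,  b[5] = 1,  b[6] = 5.
The sequence repeats with period 6.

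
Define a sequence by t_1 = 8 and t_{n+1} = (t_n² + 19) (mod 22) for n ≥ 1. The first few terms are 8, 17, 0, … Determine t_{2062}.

t_1 = 8, t_2 = 17, t_3 = 0, t_4 = 19, t_5 = 6, t_6 = 11, t_7 = 8.
Since t_7 = t_1 = 8, the sequence is periodic with period 6.
So t_{2062} = t_{1 + ((2062-1) mod 6)} = t_4 = 19.

19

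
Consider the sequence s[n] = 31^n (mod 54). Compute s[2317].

Listing terms: s[0] = 1,  s[1] = 31,  s[2] = 43,  s[3] = 37,  s[4] = 13,  s[5] = 25,  s[6] = 19,  s[7] = 49,  s[8] = 7,  s[9] = 1.
The sequence repeats with period 9.
So s[2317] = s[0 + ((2317-0) mod 9)] = s[4] = 13.

13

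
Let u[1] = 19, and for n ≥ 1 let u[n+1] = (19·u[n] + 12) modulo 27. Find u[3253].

u[1] = 19,  u[2] = 22,  u[3] = 25,  u[4] = 1,  u[5] = 4,  u[6] = 7,  u[7] = 10,  u[8] = 13,  u[9] = 16,  u[10] = 19.
Since u[10] = u[1] = 19, the sequence is periodic with period 9.
(3253 - 1) mod 9 = 3, so u[3253] = u[4] = 1.

1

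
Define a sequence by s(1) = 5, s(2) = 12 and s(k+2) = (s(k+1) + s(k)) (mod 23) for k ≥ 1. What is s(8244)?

s(1) = 5,  s(2) = 12,  s(3) = 17,  s(4) = 6,  s(5) = 0,  s(6) = 6,  s(7) = 6,  s(8) = 12,  s(9) = 18,  s(10) = 7,  s(11) = 2,  s(12) = 9,  s(13) = 11,  s(14) = 20,  s(15) = 8,  s(16) = 5,  s(17) = 13,  s(18) = 18,  s(19) = 8,  s(20) = 3,  s(21) = 11,  s(22) = 14,  s(23) = 2,  s(24) = 16,  s(25) = 18,  s(26) = 11,  s(27) = 6,  s(28) = 17,  s(29) = 0,  s(30) = 17,  s(31) = 17,  s(32) = 11,  s(33) = 5,  s(34) = 16,  s(35) = 21,  s(36) = 14,  s(37) = 12,  s(38) = 3,  s(39) = 15,  s(40) = 18,  s(41) = 10,  s(42) = 5,  s(43) = 15,  s(44) = 20,  s(45) = 12,  s(46) = 9,  s(47) = 21,  s(48) = 7,  s(49) = 5,  s(50) = 12.
The sequence repeats with period 48.
So s(8244) = s(1 + ((8244-1) mod 48)) = s(36) = 14.

14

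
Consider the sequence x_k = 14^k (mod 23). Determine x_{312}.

6

Computing terms: x_0 = 1; x_1 = 14; x_2 = 12; x_3 = 7; x_4 = 6; x_5 = 15; x_6 = 3; x_7 = 19; x_8 = 13; x_9 = 21; x_{10} = 18; x_{11} = 22; x_{12} = 9; x_{13} = 11; x_{14} = 16; x_{15} = 17; x_{16} = 8; x_{17} = 20; x_{18} = 4; x_{19} = 10; x_{20} = 2; x_{21} = 5; x_{22} = 1.
Since x_{22} = x_0 = 1, the sequence is periodic with period 22.
So x_{312} = x_{0 + ((312-0) mod 22)} = x_4 = 6.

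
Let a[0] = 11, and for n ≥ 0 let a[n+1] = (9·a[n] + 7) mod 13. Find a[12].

11

Computing terms: a[0] = 11; a[1] = 2; a[2] = 12; a[3] = 11.
The sequence repeats with period 3.
So a[12] = a[0 + ((12-0) mod 3)] = a[0] = 11.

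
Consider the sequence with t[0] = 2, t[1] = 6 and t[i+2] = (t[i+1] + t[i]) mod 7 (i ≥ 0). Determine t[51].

We have t[0] = 2, t[1] = 6, t[2] = 1, t[3] = 0, t[4] = 1, t[5] = 1, t[6] = 2, t[7] = 3, t[8] = 5, t[9] = 1, t[10] = 6, t[11] = 0, t[12] = 6, t[13] = 6, t[14] = 5, t[15] = 4, t[16] = 2, t[17] = 6.
Since (t[16], t[17]) = (t[0], t[1]) = (2, 6) (two consecutive terms determine the rest), the sequence is periodic with period 16.
So t[51] = t[0 + ((51-0) mod 16)] = t[3] = 0.

0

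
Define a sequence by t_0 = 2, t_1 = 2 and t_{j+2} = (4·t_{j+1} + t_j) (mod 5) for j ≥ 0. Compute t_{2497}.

Computing terms: t_0 = 2, t_1 = 2, t_2 = 0, t_3 = 2, t_4 = 3, t_5 = 4, t_6 = 4, t_7 = 0, t_8 = 4, t_9 = 1, t_{10} = 3, t_{11} = 3, t_{12} = 0, t_{13} = 3, t_{14} = 2, t_{15} = 1, t_{16} = 1, t_{17} = 0, t_{18} = 1, t_{19} = 4, t_{20} = 2, t_{21} = 2.
The sequence repeats with period 20.
(2497 - 0) mod 20 = 17, so t_{2497} = t_{17} = 0.

0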